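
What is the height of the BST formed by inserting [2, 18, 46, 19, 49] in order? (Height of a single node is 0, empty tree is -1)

Insertion order: [2, 18, 46, 19, 49]
Tree (level-order array): [2, None, 18, None, 46, 19, 49]
Compute height bottom-up (empty subtree = -1):
  height(19) = 1 + max(-1, -1) = 0
  height(49) = 1 + max(-1, -1) = 0
  height(46) = 1 + max(0, 0) = 1
  height(18) = 1 + max(-1, 1) = 2
  height(2) = 1 + max(-1, 2) = 3
Height = 3


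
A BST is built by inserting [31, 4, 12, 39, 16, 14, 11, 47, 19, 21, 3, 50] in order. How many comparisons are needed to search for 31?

Search path for 31: 31
Found: True
Comparisons: 1


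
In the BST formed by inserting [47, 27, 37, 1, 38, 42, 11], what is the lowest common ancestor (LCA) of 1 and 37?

Tree insertion order: [47, 27, 37, 1, 38, 42, 11]
Tree (level-order array): [47, 27, None, 1, 37, None, 11, None, 38, None, None, None, 42]
In a BST, the LCA of p=1, q=37 is the first node v on the
root-to-leaf path with p <= v <= q (go left if both < v, right if both > v).
Walk from root:
  at 47: both 1 and 37 < 47, go left
  at 27: 1 <= 27 <= 37, this is the LCA
LCA = 27


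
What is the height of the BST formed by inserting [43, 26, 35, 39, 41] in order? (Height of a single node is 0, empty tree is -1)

Insertion order: [43, 26, 35, 39, 41]
Tree (level-order array): [43, 26, None, None, 35, None, 39, None, 41]
Compute height bottom-up (empty subtree = -1):
  height(41) = 1 + max(-1, -1) = 0
  height(39) = 1 + max(-1, 0) = 1
  height(35) = 1 + max(-1, 1) = 2
  height(26) = 1 + max(-1, 2) = 3
  height(43) = 1 + max(3, -1) = 4
Height = 4


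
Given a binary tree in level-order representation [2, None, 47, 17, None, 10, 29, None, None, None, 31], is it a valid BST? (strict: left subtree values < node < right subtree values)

Level-order array: [2, None, 47, 17, None, 10, 29, None, None, None, 31]
Validate using subtree bounds (lo, hi): at each node, require lo < value < hi,
then recurse left with hi=value and right with lo=value.
Preorder trace (stopping at first violation):
  at node 2 with bounds (-inf, +inf): OK
  at node 47 with bounds (2, +inf): OK
  at node 17 with bounds (2, 47): OK
  at node 10 with bounds (2, 17): OK
  at node 29 with bounds (17, 47): OK
  at node 31 with bounds (29, 47): OK
No violation found at any node.
Result: Valid BST


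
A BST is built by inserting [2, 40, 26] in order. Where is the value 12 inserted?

Starting tree (level order): [2, None, 40, 26]
Insertion path: 2 -> 40 -> 26
Result: insert 12 as left child of 26
Final tree (level order): [2, None, 40, 26, None, 12]


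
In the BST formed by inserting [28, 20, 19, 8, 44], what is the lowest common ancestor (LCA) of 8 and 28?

Tree insertion order: [28, 20, 19, 8, 44]
Tree (level-order array): [28, 20, 44, 19, None, None, None, 8]
In a BST, the LCA of p=8, q=28 is the first node v on the
root-to-leaf path with p <= v <= q (go left if both < v, right if both > v).
Walk from root:
  at 28: 8 <= 28 <= 28, this is the LCA
LCA = 28


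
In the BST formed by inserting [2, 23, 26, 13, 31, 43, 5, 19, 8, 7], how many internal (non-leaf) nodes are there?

Tree built from: [2, 23, 26, 13, 31, 43, 5, 19, 8, 7]
Tree (level-order array): [2, None, 23, 13, 26, 5, 19, None, 31, None, 8, None, None, None, 43, 7]
Rule: An internal node has at least one child.
Per-node child counts:
  node 2: 1 child(ren)
  node 23: 2 child(ren)
  node 13: 2 child(ren)
  node 5: 1 child(ren)
  node 8: 1 child(ren)
  node 7: 0 child(ren)
  node 19: 0 child(ren)
  node 26: 1 child(ren)
  node 31: 1 child(ren)
  node 43: 0 child(ren)
Matching nodes: [2, 23, 13, 5, 8, 26, 31]
Count of internal (non-leaf) nodes: 7


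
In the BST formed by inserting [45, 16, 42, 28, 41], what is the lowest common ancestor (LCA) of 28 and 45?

Tree insertion order: [45, 16, 42, 28, 41]
Tree (level-order array): [45, 16, None, None, 42, 28, None, None, 41]
In a BST, the LCA of p=28, q=45 is the first node v on the
root-to-leaf path with p <= v <= q (go left if both < v, right if both > v).
Walk from root:
  at 45: 28 <= 45 <= 45, this is the LCA
LCA = 45


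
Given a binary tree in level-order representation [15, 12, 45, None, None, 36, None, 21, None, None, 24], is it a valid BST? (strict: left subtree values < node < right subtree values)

Level-order array: [15, 12, 45, None, None, 36, None, 21, None, None, 24]
Validate using subtree bounds (lo, hi): at each node, require lo < value < hi,
then recurse left with hi=value and right with lo=value.
Preorder trace (stopping at first violation):
  at node 15 with bounds (-inf, +inf): OK
  at node 12 with bounds (-inf, 15): OK
  at node 45 with bounds (15, +inf): OK
  at node 36 with bounds (15, 45): OK
  at node 21 with bounds (15, 36): OK
  at node 24 with bounds (21, 36): OK
No violation found at any node.
Result: Valid BST


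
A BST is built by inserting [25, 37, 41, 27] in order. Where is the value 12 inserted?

Starting tree (level order): [25, None, 37, 27, 41]
Insertion path: 25
Result: insert 12 as left child of 25
Final tree (level order): [25, 12, 37, None, None, 27, 41]


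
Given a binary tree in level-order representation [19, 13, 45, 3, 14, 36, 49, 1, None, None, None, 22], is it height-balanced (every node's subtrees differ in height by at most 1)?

Tree (level-order array): [19, 13, 45, 3, 14, 36, 49, 1, None, None, None, 22]
Definition: a tree is height-balanced if, at every node, |h(left) - h(right)| <= 1 (empty subtree has height -1).
Bottom-up per-node check:
  node 1: h_left=-1, h_right=-1, diff=0 [OK], height=0
  node 3: h_left=0, h_right=-1, diff=1 [OK], height=1
  node 14: h_left=-1, h_right=-1, diff=0 [OK], height=0
  node 13: h_left=1, h_right=0, diff=1 [OK], height=2
  node 22: h_left=-1, h_right=-1, diff=0 [OK], height=0
  node 36: h_left=0, h_right=-1, diff=1 [OK], height=1
  node 49: h_left=-1, h_right=-1, diff=0 [OK], height=0
  node 45: h_left=1, h_right=0, diff=1 [OK], height=2
  node 19: h_left=2, h_right=2, diff=0 [OK], height=3
All nodes satisfy the balance condition.
Result: Balanced


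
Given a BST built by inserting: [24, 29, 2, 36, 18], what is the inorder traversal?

Tree insertion order: [24, 29, 2, 36, 18]
Tree (level-order array): [24, 2, 29, None, 18, None, 36]
Inorder traversal: [2, 18, 24, 29, 36]


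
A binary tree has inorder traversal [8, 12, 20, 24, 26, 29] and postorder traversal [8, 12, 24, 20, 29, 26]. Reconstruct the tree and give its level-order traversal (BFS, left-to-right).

Inorder:   [8, 12, 20, 24, 26, 29]
Postorder: [8, 12, 24, 20, 29, 26]
Algorithm: postorder visits root last, so walk postorder right-to-left;
each value is the root of the current inorder slice — split it at that
value, recurse on the right subtree first, then the left.
Recursive splits:
  root=26; inorder splits into left=[8, 12, 20, 24], right=[29]
  root=29; inorder splits into left=[], right=[]
  root=20; inorder splits into left=[8, 12], right=[24]
  root=24; inorder splits into left=[], right=[]
  root=12; inorder splits into left=[8], right=[]
  root=8; inorder splits into left=[], right=[]
Reconstructed level-order: [26, 20, 29, 12, 24, 8]


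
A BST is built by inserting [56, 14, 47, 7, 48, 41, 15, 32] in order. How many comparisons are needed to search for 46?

Search path for 46: 56 -> 14 -> 47 -> 41
Found: False
Comparisons: 4


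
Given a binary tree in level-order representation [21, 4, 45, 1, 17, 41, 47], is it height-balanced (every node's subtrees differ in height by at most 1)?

Tree (level-order array): [21, 4, 45, 1, 17, 41, 47]
Definition: a tree is height-balanced if, at every node, |h(left) - h(right)| <= 1 (empty subtree has height -1).
Bottom-up per-node check:
  node 1: h_left=-1, h_right=-1, diff=0 [OK], height=0
  node 17: h_left=-1, h_right=-1, diff=0 [OK], height=0
  node 4: h_left=0, h_right=0, diff=0 [OK], height=1
  node 41: h_left=-1, h_right=-1, diff=0 [OK], height=0
  node 47: h_left=-1, h_right=-1, diff=0 [OK], height=0
  node 45: h_left=0, h_right=0, diff=0 [OK], height=1
  node 21: h_left=1, h_right=1, diff=0 [OK], height=2
All nodes satisfy the balance condition.
Result: Balanced


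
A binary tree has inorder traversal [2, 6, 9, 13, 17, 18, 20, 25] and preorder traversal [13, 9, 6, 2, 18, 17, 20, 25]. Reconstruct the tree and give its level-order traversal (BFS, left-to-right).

Inorder:  [2, 6, 9, 13, 17, 18, 20, 25]
Preorder: [13, 9, 6, 2, 18, 17, 20, 25]
Algorithm: preorder visits root first, so consume preorder in order;
for each root, split the current inorder slice at that value into
left-subtree inorder and right-subtree inorder, then recurse.
Recursive splits:
  root=13; inorder splits into left=[2, 6, 9], right=[17, 18, 20, 25]
  root=9; inorder splits into left=[2, 6], right=[]
  root=6; inorder splits into left=[2], right=[]
  root=2; inorder splits into left=[], right=[]
  root=18; inorder splits into left=[17], right=[20, 25]
  root=17; inorder splits into left=[], right=[]
  root=20; inorder splits into left=[], right=[25]
  root=25; inorder splits into left=[], right=[]
Reconstructed level-order: [13, 9, 18, 6, 17, 20, 2, 25]


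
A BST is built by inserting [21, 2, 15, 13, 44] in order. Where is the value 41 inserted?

Starting tree (level order): [21, 2, 44, None, 15, None, None, 13]
Insertion path: 21 -> 44
Result: insert 41 as left child of 44
Final tree (level order): [21, 2, 44, None, 15, 41, None, 13]


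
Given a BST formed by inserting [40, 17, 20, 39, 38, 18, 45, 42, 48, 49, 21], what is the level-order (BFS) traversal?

Tree insertion order: [40, 17, 20, 39, 38, 18, 45, 42, 48, 49, 21]
Tree (level-order array): [40, 17, 45, None, 20, 42, 48, 18, 39, None, None, None, 49, None, None, 38, None, None, None, 21]
BFS from the root, enqueuing left then right child of each popped node:
  queue [40] -> pop 40, enqueue [17, 45], visited so far: [40]
  queue [17, 45] -> pop 17, enqueue [20], visited so far: [40, 17]
  queue [45, 20] -> pop 45, enqueue [42, 48], visited so far: [40, 17, 45]
  queue [20, 42, 48] -> pop 20, enqueue [18, 39], visited so far: [40, 17, 45, 20]
  queue [42, 48, 18, 39] -> pop 42, enqueue [none], visited so far: [40, 17, 45, 20, 42]
  queue [48, 18, 39] -> pop 48, enqueue [49], visited so far: [40, 17, 45, 20, 42, 48]
  queue [18, 39, 49] -> pop 18, enqueue [none], visited so far: [40, 17, 45, 20, 42, 48, 18]
  queue [39, 49] -> pop 39, enqueue [38], visited so far: [40, 17, 45, 20, 42, 48, 18, 39]
  queue [49, 38] -> pop 49, enqueue [none], visited so far: [40, 17, 45, 20, 42, 48, 18, 39, 49]
  queue [38] -> pop 38, enqueue [21], visited so far: [40, 17, 45, 20, 42, 48, 18, 39, 49, 38]
  queue [21] -> pop 21, enqueue [none], visited so far: [40, 17, 45, 20, 42, 48, 18, 39, 49, 38, 21]
Result: [40, 17, 45, 20, 42, 48, 18, 39, 49, 38, 21]


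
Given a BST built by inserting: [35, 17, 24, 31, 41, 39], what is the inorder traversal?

Tree insertion order: [35, 17, 24, 31, 41, 39]
Tree (level-order array): [35, 17, 41, None, 24, 39, None, None, 31]
Inorder traversal: [17, 24, 31, 35, 39, 41]


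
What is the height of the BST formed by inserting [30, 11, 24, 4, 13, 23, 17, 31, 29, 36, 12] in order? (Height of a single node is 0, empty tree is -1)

Insertion order: [30, 11, 24, 4, 13, 23, 17, 31, 29, 36, 12]
Tree (level-order array): [30, 11, 31, 4, 24, None, 36, None, None, 13, 29, None, None, 12, 23, None, None, None, None, 17]
Compute height bottom-up (empty subtree = -1):
  height(4) = 1 + max(-1, -1) = 0
  height(12) = 1 + max(-1, -1) = 0
  height(17) = 1 + max(-1, -1) = 0
  height(23) = 1 + max(0, -1) = 1
  height(13) = 1 + max(0, 1) = 2
  height(29) = 1 + max(-1, -1) = 0
  height(24) = 1 + max(2, 0) = 3
  height(11) = 1 + max(0, 3) = 4
  height(36) = 1 + max(-1, -1) = 0
  height(31) = 1 + max(-1, 0) = 1
  height(30) = 1 + max(4, 1) = 5
Height = 5


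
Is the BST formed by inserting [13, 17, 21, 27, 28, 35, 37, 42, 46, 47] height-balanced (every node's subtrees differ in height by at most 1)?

Tree (level-order array): [13, None, 17, None, 21, None, 27, None, 28, None, 35, None, 37, None, 42, None, 46, None, 47]
Definition: a tree is height-balanced if, at every node, |h(left) - h(right)| <= 1 (empty subtree has height -1).
Bottom-up per-node check:
  node 47: h_left=-1, h_right=-1, diff=0 [OK], height=0
  node 46: h_left=-1, h_right=0, diff=1 [OK], height=1
  node 42: h_left=-1, h_right=1, diff=2 [FAIL (|-1-1|=2 > 1)], height=2
  node 37: h_left=-1, h_right=2, diff=3 [FAIL (|-1-2|=3 > 1)], height=3
  node 35: h_left=-1, h_right=3, diff=4 [FAIL (|-1-3|=4 > 1)], height=4
  node 28: h_left=-1, h_right=4, diff=5 [FAIL (|-1-4|=5 > 1)], height=5
  node 27: h_left=-1, h_right=5, diff=6 [FAIL (|-1-5|=6 > 1)], height=6
  node 21: h_left=-1, h_right=6, diff=7 [FAIL (|-1-6|=7 > 1)], height=7
  node 17: h_left=-1, h_right=7, diff=8 [FAIL (|-1-7|=8 > 1)], height=8
  node 13: h_left=-1, h_right=8, diff=9 [FAIL (|-1-8|=9 > 1)], height=9
Node 42 violates the condition: |-1 - 1| = 2 > 1.
Result: Not balanced


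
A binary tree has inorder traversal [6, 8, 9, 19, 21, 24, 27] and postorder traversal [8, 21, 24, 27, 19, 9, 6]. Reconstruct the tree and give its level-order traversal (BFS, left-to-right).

Inorder:   [6, 8, 9, 19, 21, 24, 27]
Postorder: [8, 21, 24, 27, 19, 9, 6]
Algorithm: postorder visits root last, so walk postorder right-to-left;
each value is the root of the current inorder slice — split it at that
value, recurse on the right subtree first, then the left.
Recursive splits:
  root=6; inorder splits into left=[], right=[8, 9, 19, 21, 24, 27]
  root=9; inorder splits into left=[8], right=[19, 21, 24, 27]
  root=19; inorder splits into left=[], right=[21, 24, 27]
  root=27; inorder splits into left=[21, 24], right=[]
  root=24; inorder splits into left=[21], right=[]
  root=21; inorder splits into left=[], right=[]
  root=8; inorder splits into left=[], right=[]
Reconstructed level-order: [6, 9, 8, 19, 27, 24, 21]


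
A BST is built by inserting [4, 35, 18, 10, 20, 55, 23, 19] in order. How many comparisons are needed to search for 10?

Search path for 10: 4 -> 35 -> 18 -> 10
Found: True
Comparisons: 4


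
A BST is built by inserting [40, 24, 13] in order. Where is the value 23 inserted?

Starting tree (level order): [40, 24, None, 13]
Insertion path: 40 -> 24 -> 13
Result: insert 23 as right child of 13
Final tree (level order): [40, 24, None, 13, None, None, 23]


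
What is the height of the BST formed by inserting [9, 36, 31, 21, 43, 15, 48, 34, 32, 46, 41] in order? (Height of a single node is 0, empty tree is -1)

Insertion order: [9, 36, 31, 21, 43, 15, 48, 34, 32, 46, 41]
Tree (level-order array): [9, None, 36, 31, 43, 21, 34, 41, 48, 15, None, 32, None, None, None, 46]
Compute height bottom-up (empty subtree = -1):
  height(15) = 1 + max(-1, -1) = 0
  height(21) = 1 + max(0, -1) = 1
  height(32) = 1 + max(-1, -1) = 0
  height(34) = 1 + max(0, -1) = 1
  height(31) = 1 + max(1, 1) = 2
  height(41) = 1 + max(-1, -1) = 0
  height(46) = 1 + max(-1, -1) = 0
  height(48) = 1 + max(0, -1) = 1
  height(43) = 1 + max(0, 1) = 2
  height(36) = 1 + max(2, 2) = 3
  height(9) = 1 + max(-1, 3) = 4
Height = 4


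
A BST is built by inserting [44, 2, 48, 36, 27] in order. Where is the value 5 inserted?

Starting tree (level order): [44, 2, 48, None, 36, None, None, 27]
Insertion path: 44 -> 2 -> 36 -> 27
Result: insert 5 as left child of 27
Final tree (level order): [44, 2, 48, None, 36, None, None, 27, None, 5]


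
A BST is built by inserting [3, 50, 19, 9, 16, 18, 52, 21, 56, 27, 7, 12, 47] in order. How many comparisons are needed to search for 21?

Search path for 21: 3 -> 50 -> 19 -> 21
Found: True
Comparisons: 4


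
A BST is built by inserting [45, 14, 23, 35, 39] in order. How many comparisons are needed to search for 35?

Search path for 35: 45 -> 14 -> 23 -> 35
Found: True
Comparisons: 4


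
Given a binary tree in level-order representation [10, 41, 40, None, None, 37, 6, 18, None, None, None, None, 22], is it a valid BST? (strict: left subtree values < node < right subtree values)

Level-order array: [10, 41, 40, None, None, 37, 6, 18, None, None, None, None, 22]
Validate using subtree bounds (lo, hi): at each node, require lo < value < hi,
then recurse left with hi=value and right with lo=value.
Preorder trace (stopping at first violation):
  at node 10 with bounds (-inf, +inf): OK
  at node 41 with bounds (-inf, 10): VIOLATION
Node 41 violates its bound: not (-inf < 41 < 10).
Result: Not a valid BST


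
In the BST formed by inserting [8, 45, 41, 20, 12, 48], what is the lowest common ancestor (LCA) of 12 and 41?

Tree insertion order: [8, 45, 41, 20, 12, 48]
Tree (level-order array): [8, None, 45, 41, 48, 20, None, None, None, 12]
In a BST, the LCA of p=12, q=41 is the first node v on the
root-to-leaf path with p <= v <= q (go left if both < v, right if both > v).
Walk from root:
  at 8: both 12 and 41 > 8, go right
  at 45: both 12 and 41 < 45, go left
  at 41: 12 <= 41 <= 41, this is the LCA
LCA = 41


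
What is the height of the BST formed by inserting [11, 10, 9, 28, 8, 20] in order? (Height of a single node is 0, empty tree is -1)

Insertion order: [11, 10, 9, 28, 8, 20]
Tree (level-order array): [11, 10, 28, 9, None, 20, None, 8]
Compute height bottom-up (empty subtree = -1):
  height(8) = 1 + max(-1, -1) = 0
  height(9) = 1 + max(0, -1) = 1
  height(10) = 1 + max(1, -1) = 2
  height(20) = 1 + max(-1, -1) = 0
  height(28) = 1 + max(0, -1) = 1
  height(11) = 1 + max(2, 1) = 3
Height = 3


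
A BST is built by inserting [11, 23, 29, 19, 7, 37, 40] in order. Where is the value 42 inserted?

Starting tree (level order): [11, 7, 23, None, None, 19, 29, None, None, None, 37, None, 40]
Insertion path: 11 -> 23 -> 29 -> 37 -> 40
Result: insert 42 as right child of 40
Final tree (level order): [11, 7, 23, None, None, 19, 29, None, None, None, 37, None, 40, None, 42]


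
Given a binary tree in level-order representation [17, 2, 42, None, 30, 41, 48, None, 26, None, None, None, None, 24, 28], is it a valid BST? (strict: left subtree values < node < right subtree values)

Level-order array: [17, 2, 42, None, 30, 41, 48, None, 26, None, None, None, None, 24, 28]
Validate using subtree bounds (lo, hi): at each node, require lo < value < hi,
then recurse left with hi=value and right with lo=value.
Preorder trace (stopping at first violation):
  at node 17 with bounds (-inf, +inf): OK
  at node 2 with bounds (-inf, 17): OK
  at node 30 with bounds (2, 17): VIOLATION
Node 30 violates its bound: not (2 < 30 < 17).
Result: Not a valid BST


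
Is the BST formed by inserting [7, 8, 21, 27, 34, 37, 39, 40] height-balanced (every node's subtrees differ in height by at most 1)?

Tree (level-order array): [7, None, 8, None, 21, None, 27, None, 34, None, 37, None, 39, None, 40]
Definition: a tree is height-balanced if, at every node, |h(left) - h(right)| <= 1 (empty subtree has height -1).
Bottom-up per-node check:
  node 40: h_left=-1, h_right=-1, diff=0 [OK], height=0
  node 39: h_left=-1, h_right=0, diff=1 [OK], height=1
  node 37: h_left=-1, h_right=1, diff=2 [FAIL (|-1-1|=2 > 1)], height=2
  node 34: h_left=-1, h_right=2, diff=3 [FAIL (|-1-2|=3 > 1)], height=3
  node 27: h_left=-1, h_right=3, diff=4 [FAIL (|-1-3|=4 > 1)], height=4
  node 21: h_left=-1, h_right=4, diff=5 [FAIL (|-1-4|=5 > 1)], height=5
  node 8: h_left=-1, h_right=5, diff=6 [FAIL (|-1-5|=6 > 1)], height=6
  node 7: h_left=-1, h_right=6, diff=7 [FAIL (|-1-6|=7 > 1)], height=7
Node 37 violates the condition: |-1 - 1| = 2 > 1.
Result: Not balanced


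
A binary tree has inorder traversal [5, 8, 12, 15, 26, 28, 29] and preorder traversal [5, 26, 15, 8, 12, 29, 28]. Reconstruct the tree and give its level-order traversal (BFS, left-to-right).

Inorder:  [5, 8, 12, 15, 26, 28, 29]
Preorder: [5, 26, 15, 8, 12, 29, 28]
Algorithm: preorder visits root first, so consume preorder in order;
for each root, split the current inorder slice at that value into
left-subtree inorder and right-subtree inorder, then recurse.
Recursive splits:
  root=5; inorder splits into left=[], right=[8, 12, 15, 26, 28, 29]
  root=26; inorder splits into left=[8, 12, 15], right=[28, 29]
  root=15; inorder splits into left=[8, 12], right=[]
  root=8; inorder splits into left=[], right=[12]
  root=12; inorder splits into left=[], right=[]
  root=29; inorder splits into left=[28], right=[]
  root=28; inorder splits into left=[], right=[]
Reconstructed level-order: [5, 26, 15, 29, 8, 28, 12]


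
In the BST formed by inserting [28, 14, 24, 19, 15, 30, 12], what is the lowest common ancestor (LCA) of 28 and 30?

Tree insertion order: [28, 14, 24, 19, 15, 30, 12]
Tree (level-order array): [28, 14, 30, 12, 24, None, None, None, None, 19, None, 15]
In a BST, the LCA of p=28, q=30 is the first node v on the
root-to-leaf path with p <= v <= q (go left if both < v, right if both > v).
Walk from root:
  at 28: 28 <= 28 <= 30, this is the LCA
LCA = 28


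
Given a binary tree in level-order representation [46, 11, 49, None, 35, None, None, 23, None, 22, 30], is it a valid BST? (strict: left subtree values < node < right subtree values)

Level-order array: [46, 11, 49, None, 35, None, None, 23, None, 22, 30]
Validate using subtree bounds (lo, hi): at each node, require lo < value < hi,
then recurse left with hi=value and right with lo=value.
Preorder trace (stopping at first violation):
  at node 46 with bounds (-inf, +inf): OK
  at node 11 with bounds (-inf, 46): OK
  at node 35 with bounds (11, 46): OK
  at node 23 with bounds (11, 35): OK
  at node 22 with bounds (11, 23): OK
  at node 30 with bounds (23, 35): OK
  at node 49 with bounds (46, +inf): OK
No violation found at any node.
Result: Valid BST


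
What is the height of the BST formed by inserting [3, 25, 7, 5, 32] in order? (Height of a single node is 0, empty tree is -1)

Insertion order: [3, 25, 7, 5, 32]
Tree (level-order array): [3, None, 25, 7, 32, 5]
Compute height bottom-up (empty subtree = -1):
  height(5) = 1 + max(-1, -1) = 0
  height(7) = 1 + max(0, -1) = 1
  height(32) = 1 + max(-1, -1) = 0
  height(25) = 1 + max(1, 0) = 2
  height(3) = 1 + max(-1, 2) = 3
Height = 3


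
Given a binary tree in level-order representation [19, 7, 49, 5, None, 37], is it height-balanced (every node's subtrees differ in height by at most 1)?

Tree (level-order array): [19, 7, 49, 5, None, 37]
Definition: a tree is height-balanced if, at every node, |h(left) - h(right)| <= 1 (empty subtree has height -1).
Bottom-up per-node check:
  node 5: h_left=-1, h_right=-1, diff=0 [OK], height=0
  node 7: h_left=0, h_right=-1, diff=1 [OK], height=1
  node 37: h_left=-1, h_right=-1, diff=0 [OK], height=0
  node 49: h_left=0, h_right=-1, diff=1 [OK], height=1
  node 19: h_left=1, h_right=1, diff=0 [OK], height=2
All nodes satisfy the balance condition.
Result: Balanced


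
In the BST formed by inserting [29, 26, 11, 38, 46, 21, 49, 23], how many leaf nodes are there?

Tree built from: [29, 26, 11, 38, 46, 21, 49, 23]
Tree (level-order array): [29, 26, 38, 11, None, None, 46, None, 21, None, 49, None, 23]
Rule: A leaf has 0 children.
Per-node child counts:
  node 29: 2 child(ren)
  node 26: 1 child(ren)
  node 11: 1 child(ren)
  node 21: 1 child(ren)
  node 23: 0 child(ren)
  node 38: 1 child(ren)
  node 46: 1 child(ren)
  node 49: 0 child(ren)
Matching nodes: [23, 49]
Count of leaf nodes: 2


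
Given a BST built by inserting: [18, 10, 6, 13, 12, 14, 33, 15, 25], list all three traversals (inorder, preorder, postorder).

Tree insertion order: [18, 10, 6, 13, 12, 14, 33, 15, 25]
Tree (level-order array): [18, 10, 33, 6, 13, 25, None, None, None, 12, 14, None, None, None, None, None, 15]
Inorder (L, root, R): [6, 10, 12, 13, 14, 15, 18, 25, 33]
Preorder (root, L, R): [18, 10, 6, 13, 12, 14, 15, 33, 25]
Postorder (L, R, root): [6, 12, 15, 14, 13, 10, 25, 33, 18]


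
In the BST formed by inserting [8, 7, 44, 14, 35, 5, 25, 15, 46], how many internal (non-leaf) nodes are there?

Tree built from: [8, 7, 44, 14, 35, 5, 25, 15, 46]
Tree (level-order array): [8, 7, 44, 5, None, 14, 46, None, None, None, 35, None, None, 25, None, 15]
Rule: An internal node has at least one child.
Per-node child counts:
  node 8: 2 child(ren)
  node 7: 1 child(ren)
  node 5: 0 child(ren)
  node 44: 2 child(ren)
  node 14: 1 child(ren)
  node 35: 1 child(ren)
  node 25: 1 child(ren)
  node 15: 0 child(ren)
  node 46: 0 child(ren)
Matching nodes: [8, 7, 44, 14, 35, 25]
Count of internal (non-leaf) nodes: 6


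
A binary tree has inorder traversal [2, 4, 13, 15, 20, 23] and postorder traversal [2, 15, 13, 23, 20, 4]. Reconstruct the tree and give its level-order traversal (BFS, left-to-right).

Inorder:   [2, 4, 13, 15, 20, 23]
Postorder: [2, 15, 13, 23, 20, 4]
Algorithm: postorder visits root last, so walk postorder right-to-left;
each value is the root of the current inorder slice — split it at that
value, recurse on the right subtree first, then the left.
Recursive splits:
  root=4; inorder splits into left=[2], right=[13, 15, 20, 23]
  root=20; inorder splits into left=[13, 15], right=[23]
  root=23; inorder splits into left=[], right=[]
  root=13; inorder splits into left=[], right=[15]
  root=15; inorder splits into left=[], right=[]
  root=2; inorder splits into left=[], right=[]
Reconstructed level-order: [4, 2, 20, 13, 23, 15]


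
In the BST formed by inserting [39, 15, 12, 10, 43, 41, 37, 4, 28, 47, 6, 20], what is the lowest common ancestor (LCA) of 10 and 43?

Tree insertion order: [39, 15, 12, 10, 43, 41, 37, 4, 28, 47, 6, 20]
Tree (level-order array): [39, 15, 43, 12, 37, 41, 47, 10, None, 28, None, None, None, None, None, 4, None, 20, None, None, 6]
In a BST, the LCA of p=10, q=43 is the first node v on the
root-to-leaf path with p <= v <= q (go left if both < v, right if both > v).
Walk from root:
  at 39: 10 <= 39 <= 43, this is the LCA
LCA = 39


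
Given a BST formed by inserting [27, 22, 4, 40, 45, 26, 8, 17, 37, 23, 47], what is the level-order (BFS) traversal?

Tree insertion order: [27, 22, 4, 40, 45, 26, 8, 17, 37, 23, 47]
Tree (level-order array): [27, 22, 40, 4, 26, 37, 45, None, 8, 23, None, None, None, None, 47, None, 17]
BFS from the root, enqueuing left then right child of each popped node:
  queue [27] -> pop 27, enqueue [22, 40], visited so far: [27]
  queue [22, 40] -> pop 22, enqueue [4, 26], visited so far: [27, 22]
  queue [40, 4, 26] -> pop 40, enqueue [37, 45], visited so far: [27, 22, 40]
  queue [4, 26, 37, 45] -> pop 4, enqueue [8], visited so far: [27, 22, 40, 4]
  queue [26, 37, 45, 8] -> pop 26, enqueue [23], visited so far: [27, 22, 40, 4, 26]
  queue [37, 45, 8, 23] -> pop 37, enqueue [none], visited so far: [27, 22, 40, 4, 26, 37]
  queue [45, 8, 23] -> pop 45, enqueue [47], visited so far: [27, 22, 40, 4, 26, 37, 45]
  queue [8, 23, 47] -> pop 8, enqueue [17], visited so far: [27, 22, 40, 4, 26, 37, 45, 8]
  queue [23, 47, 17] -> pop 23, enqueue [none], visited so far: [27, 22, 40, 4, 26, 37, 45, 8, 23]
  queue [47, 17] -> pop 47, enqueue [none], visited so far: [27, 22, 40, 4, 26, 37, 45, 8, 23, 47]
  queue [17] -> pop 17, enqueue [none], visited so far: [27, 22, 40, 4, 26, 37, 45, 8, 23, 47, 17]
Result: [27, 22, 40, 4, 26, 37, 45, 8, 23, 47, 17]


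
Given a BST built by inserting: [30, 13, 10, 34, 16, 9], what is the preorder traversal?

Tree insertion order: [30, 13, 10, 34, 16, 9]
Tree (level-order array): [30, 13, 34, 10, 16, None, None, 9]
Preorder traversal: [30, 13, 10, 9, 16, 34]


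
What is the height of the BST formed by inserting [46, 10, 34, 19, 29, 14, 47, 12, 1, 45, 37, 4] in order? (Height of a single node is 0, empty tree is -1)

Insertion order: [46, 10, 34, 19, 29, 14, 47, 12, 1, 45, 37, 4]
Tree (level-order array): [46, 10, 47, 1, 34, None, None, None, 4, 19, 45, None, None, 14, 29, 37, None, 12]
Compute height bottom-up (empty subtree = -1):
  height(4) = 1 + max(-1, -1) = 0
  height(1) = 1 + max(-1, 0) = 1
  height(12) = 1 + max(-1, -1) = 0
  height(14) = 1 + max(0, -1) = 1
  height(29) = 1 + max(-1, -1) = 0
  height(19) = 1 + max(1, 0) = 2
  height(37) = 1 + max(-1, -1) = 0
  height(45) = 1 + max(0, -1) = 1
  height(34) = 1 + max(2, 1) = 3
  height(10) = 1 + max(1, 3) = 4
  height(47) = 1 + max(-1, -1) = 0
  height(46) = 1 + max(4, 0) = 5
Height = 5


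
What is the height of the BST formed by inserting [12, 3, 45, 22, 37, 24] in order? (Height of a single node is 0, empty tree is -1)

Insertion order: [12, 3, 45, 22, 37, 24]
Tree (level-order array): [12, 3, 45, None, None, 22, None, None, 37, 24]
Compute height bottom-up (empty subtree = -1):
  height(3) = 1 + max(-1, -1) = 0
  height(24) = 1 + max(-1, -1) = 0
  height(37) = 1 + max(0, -1) = 1
  height(22) = 1 + max(-1, 1) = 2
  height(45) = 1 + max(2, -1) = 3
  height(12) = 1 + max(0, 3) = 4
Height = 4


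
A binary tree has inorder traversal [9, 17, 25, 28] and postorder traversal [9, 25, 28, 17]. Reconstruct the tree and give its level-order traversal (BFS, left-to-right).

Inorder:   [9, 17, 25, 28]
Postorder: [9, 25, 28, 17]
Algorithm: postorder visits root last, so walk postorder right-to-left;
each value is the root of the current inorder slice — split it at that
value, recurse on the right subtree first, then the left.
Recursive splits:
  root=17; inorder splits into left=[9], right=[25, 28]
  root=28; inorder splits into left=[25], right=[]
  root=25; inorder splits into left=[], right=[]
  root=9; inorder splits into left=[], right=[]
Reconstructed level-order: [17, 9, 28, 25]


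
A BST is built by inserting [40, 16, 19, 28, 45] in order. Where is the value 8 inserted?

Starting tree (level order): [40, 16, 45, None, 19, None, None, None, 28]
Insertion path: 40 -> 16
Result: insert 8 as left child of 16
Final tree (level order): [40, 16, 45, 8, 19, None, None, None, None, None, 28]


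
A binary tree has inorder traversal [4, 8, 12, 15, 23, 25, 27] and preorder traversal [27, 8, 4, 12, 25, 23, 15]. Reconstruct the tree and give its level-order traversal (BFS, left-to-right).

Inorder:  [4, 8, 12, 15, 23, 25, 27]
Preorder: [27, 8, 4, 12, 25, 23, 15]
Algorithm: preorder visits root first, so consume preorder in order;
for each root, split the current inorder slice at that value into
left-subtree inorder and right-subtree inorder, then recurse.
Recursive splits:
  root=27; inorder splits into left=[4, 8, 12, 15, 23, 25], right=[]
  root=8; inorder splits into left=[4], right=[12, 15, 23, 25]
  root=4; inorder splits into left=[], right=[]
  root=12; inorder splits into left=[], right=[15, 23, 25]
  root=25; inorder splits into left=[15, 23], right=[]
  root=23; inorder splits into left=[15], right=[]
  root=15; inorder splits into left=[], right=[]
Reconstructed level-order: [27, 8, 4, 12, 25, 23, 15]


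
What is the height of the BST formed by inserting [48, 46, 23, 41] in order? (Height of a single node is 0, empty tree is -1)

Insertion order: [48, 46, 23, 41]
Tree (level-order array): [48, 46, None, 23, None, None, 41]
Compute height bottom-up (empty subtree = -1):
  height(41) = 1 + max(-1, -1) = 0
  height(23) = 1 + max(-1, 0) = 1
  height(46) = 1 + max(1, -1) = 2
  height(48) = 1 + max(2, -1) = 3
Height = 3


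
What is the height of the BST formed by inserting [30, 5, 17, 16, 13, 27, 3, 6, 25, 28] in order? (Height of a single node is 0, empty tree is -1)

Insertion order: [30, 5, 17, 16, 13, 27, 3, 6, 25, 28]
Tree (level-order array): [30, 5, None, 3, 17, None, None, 16, 27, 13, None, 25, 28, 6]
Compute height bottom-up (empty subtree = -1):
  height(3) = 1 + max(-1, -1) = 0
  height(6) = 1 + max(-1, -1) = 0
  height(13) = 1 + max(0, -1) = 1
  height(16) = 1 + max(1, -1) = 2
  height(25) = 1 + max(-1, -1) = 0
  height(28) = 1 + max(-1, -1) = 0
  height(27) = 1 + max(0, 0) = 1
  height(17) = 1 + max(2, 1) = 3
  height(5) = 1 + max(0, 3) = 4
  height(30) = 1 + max(4, -1) = 5
Height = 5


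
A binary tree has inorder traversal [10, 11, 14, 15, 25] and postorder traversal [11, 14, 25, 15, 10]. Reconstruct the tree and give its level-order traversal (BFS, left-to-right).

Inorder:   [10, 11, 14, 15, 25]
Postorder: [11, 14, 25, 15, 10]
Algorithm: postorder visits root last, so walk postorder right-to-left;
each value is the root of the current inorder slice — split it at that
value, recurse on the right subtree first, then the left.
Recursive splits:
  root=10; inorder splits into left=[], right=[11, 14, 15, 25]
  root=15; inorder splits into left=[11, 14], right=[25]
  root=25; inorder splits into left=[], right=[]
  root=14; inorder splits into left=[11], right=[]
  root=11; inorder splits into left=[], right=[]
Reconstructed level-order: [10, 15, 14, 25, 11]


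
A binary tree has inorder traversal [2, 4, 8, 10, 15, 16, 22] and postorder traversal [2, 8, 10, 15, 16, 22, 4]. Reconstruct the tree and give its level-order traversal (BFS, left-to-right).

Inorder:   [2, 4, 8, 10, 15, 16, 22]
Postorder: [2, 8, 10, 15, 16, 22, 4]
Algorithm: postorder visits root last, so walk postorder right-to-left;
each value is the root of the current inorder slice — split it at that
value, recurse on the right subtree first, then the left.
Recursive splits:
  root=4; inorder splits into left=[2], right=[8, 10, 15, 16, 22]
  root=22; inorder splits into left=[8, 10, 15, 16], right=[]
  root=16; inorder splits into left=[8, 10, 15], right=[]
  root=15; inorder splits into left=[8, 10], right=[]
  root=10; inorder splits into left=[8], right=[]
  root=8; inorder splits into left=[], right=[]
  root=2; inorder splits into left=[], right=[]
Reconstructed level-order: [4, 2, 22, 16, 15, 10, 8]


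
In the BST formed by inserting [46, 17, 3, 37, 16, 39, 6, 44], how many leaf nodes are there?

Tree built from: [46, 17, 3, 37, 16, 39, 6, 44]
Tree (level-order array): [46, 17, None, 3, 37, None, 16, None, 39, 6, None, None, 44]
Rule: A leaf has 0 children.
Per-node child counts:
  node 46: 1 child(ren)
  node 17: 2 child(ren)
  node 3: 1 child(ren)
  node 16: 1 child(ren)
  node 6: 0 child(ren)
  node 37: 1 child(ren)
  node 39: 1 child(ren)
  node 44: 0 child(ren)
Matching nodes: [6, 44]
Count of leaf nodes: 2


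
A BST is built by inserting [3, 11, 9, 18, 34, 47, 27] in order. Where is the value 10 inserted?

Starting tree (level order): [3, None, 11, 9, 18, None, None, None, 34, 27, 47]
Insertion path: 3 -> 11 -> 9
Result: insert 10 as right child of 9
Final tree (level order): [3, None, 11, 9, 18, None, 10, None, 34, None, None, 27, 47]


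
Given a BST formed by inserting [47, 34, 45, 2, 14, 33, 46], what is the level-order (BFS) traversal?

Tree insertion order: [47, 34, 45, 2, 14, 33, 46]
Tree (level-order array): [47, 34, None, 2, 45, None, 14, None, 46, None, 33]
BFS from the root, enqueuing left then right child of each popped node:
  queue [47] -> pop 47, enqueue [34], visited so far: [47]
  queue [34] -> pop 34, enqueue [2, 45], visited so far: [47, 34]
  queue [2, 45] -> pop 2, enqueue [14], visited so far: [47, 34, 2]
  queue [45, 14] -> pop 45, enqueue [46], visited so far: [47, 34, 2, 45]
  queue [14, 46] -> pop 14, enqueue [33], visited so far: [47, 34, 2, 45, 14]
  queue [46, 33] -> pop 46, enqueue [none], visited so far: [47, 34, 2, 45, 14, 46]
  queue [33] -> pop 33, enqueue [none], visited so far: [47, 34, 2, 45, 14, 46, 33]
Result: [47, 34, 2, 45, 14, 46, 33]


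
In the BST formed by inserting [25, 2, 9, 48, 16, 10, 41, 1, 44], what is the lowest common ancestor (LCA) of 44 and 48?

Tree insertion order: [25, 2, 9, 48, 16, 10, 41, 1, 44]
Tree (level-order array): [25, 2, 48, 1, 9, 41, None, None, None, None, 16, None, 44, 10]
In a BST, the LCA of p=44, q=48 is the first node v on the
root-to-leaf path with p <= v <= q (go left if both < v, right if both > v).
Walk from root:
  at 25: both 44 and 48 > 25, go right
  at 48: 44 <= 48 <= 48, this is the LCA
LCA = 48


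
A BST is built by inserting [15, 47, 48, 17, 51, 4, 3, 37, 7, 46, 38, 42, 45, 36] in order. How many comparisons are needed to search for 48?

Search path for 48: 15 -> 47 -> 48
Found: True
Comparisons: 3


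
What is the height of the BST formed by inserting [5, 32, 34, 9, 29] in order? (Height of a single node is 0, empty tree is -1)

Insertion order: [5, 32, 34, 9, 29]
Tree (level-order array): [5, None, 32, 9, 34, None, 29]
Compute height bottom-up (empty subtree = -1):
  height(29) = 1 + max(-1, -1) = 0
  height(9) = 1 + max(-1, 0) = 1
  height(34) = 1 + max(-1, -1) = 0
  height(32) = 1 + max(1, 0) = 2
  height(5) = 1 + max(-1, 2) = 3
Height = 3


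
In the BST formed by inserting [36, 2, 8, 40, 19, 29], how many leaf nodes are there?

Tree built from: [36, 2, 8, 40, 19, 29]
Tree (level-order array): [36, 2, 40, None, 8, None, None, None, 19, None, 29]
Rule: A leaf has 0 children.
Per-node child counts:
  node 36: 2 child(ren)
  node 2: 1 child(ren)
  node 8: 1 child(ren)
  node 19: 1 child(ren)
  node 29: 0 child(ren)
  node 40: 0 child(ren)
Matching nodes: [29, 40]
Count of leaf nodes: 2


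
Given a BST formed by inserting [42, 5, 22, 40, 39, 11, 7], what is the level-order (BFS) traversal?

Tree insertion order: [42, 5, 22, 40, 39, 11, 7]
Tree (level-order array): [42, 5, None, None, 22, 11, 40, 7, None, 39]
BFS from the root, enqueuing left then right child of each popped node:
  queue [42] -> pop 42, enqueue [5], visited so far: [42]
  queue [5] -> pop 5, enqueue [22], visited so far: [42, 5]
  queue [22] -> pop 22, enqueue [11, 40], visited so far: [42, 5, 22]
  queue [11, 40] -> pop 11, enqueue [7], visited so far: [42, 5, 22, 11]
  queue [40, 7] -> pop 40, enqueue [39], visited so far: [42, 5, 22, 11, 40]
  queue [7, 39] -> pop 7, enqueue [none], visited so far: [42, 5, 22, 11, 40, 7]
  queue [39] -> pop 39, enqueue [none], visited so far: [42, 5, 22, 11, 40, 7, 39]
Result: [42, 5, 22, 11, 40, 7, 39]


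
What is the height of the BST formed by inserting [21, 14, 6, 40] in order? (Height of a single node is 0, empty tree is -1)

Insertion order: [21, 14, 6, 40]
Tree (level-order array): [21, 14, 40, 6]
Compute height bottom-up (empty subtree = -1):
  height(6) = 1 + max(-1, -1) = 0
  height(14) = 1 + max(0, -1) = 1
  height(40) = 1 + max(-1, -1) = 0
  height(21) = 1 + max(1, 0) = 2
Height = 2


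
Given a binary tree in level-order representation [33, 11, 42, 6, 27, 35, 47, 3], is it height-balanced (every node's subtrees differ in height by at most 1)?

Tree (level-order array): [33, 11, 42, 6, 27, 35, 47, 3]
Definition: a tree is height-balanced if, at every node, |h(left) - h(right)| <= 1 (empty subtree has height -1).
Bottom-up per-node check:
  node 3: h_left=-1, h_right=-1, diff=0 [OK], height=0
  node 6: h_left=0, h_right=-1, diff=1 [OK], height=1
  node 27: h_left=-1, h_right=-1, diff=0 [OK], height=0
  node 11: h_left=1, h_right=0, diff=1 [OK], height=2
  node 35: h_left=-1, h_right=-1, diff=0 [OK], height=0
  node 47: h_left=-1, h_right=-1, diff=0 [OK], height=0
  node 42: h_left=0, h_right=0, diff=0 [OK], height=1
  node 33: h_left=2, h_right=1, diff=1 [OK], height=3
All nodes satisfy the balance condition.
Result: Balanced


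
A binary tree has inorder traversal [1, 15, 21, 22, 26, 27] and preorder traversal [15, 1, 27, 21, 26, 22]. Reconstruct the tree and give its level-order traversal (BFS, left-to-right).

Inorder:  [1, 15, 21, 22, 26, 27]
Preorder: [15, 1, 27, 21, 26, 22]
Algorithm: preorder visits root first, so consume preorder in order;
for each root, split the current inorder slice at that value into
left-subtree inorder and right-subtree inorder, then recurse.
Recursive splits:
  root=15; inorder splits into left=[1], right=[21, 22, 26, 27]
  root=1; inorder splits into left=[], right=[]
  root=27; inorder splits into left=[21, 22, 26], right=[]
  root=21; inorder splits into left=[], right=[22, 26]
  root=26; inorder splits into left=[22], right=[]
  root=22; inorder splits into left=[], right=[]
Reconstructed level-order: [15, 1, 27, 21, 26, 22]


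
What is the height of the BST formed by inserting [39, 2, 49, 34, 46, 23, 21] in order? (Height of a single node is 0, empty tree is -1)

Insertion order: [39, 2, 49, 34, 46, 23, 21]
Tree (level-order array): [39, 2, 49, None, 34, 46, None, 23, None, None, None, 21]
Compute height bottom-up (empty subtree = -1):
  height(21) = 1 + max(-1, -1) = 0
  height(23) = 1 + max(0, -1) = 1
  height(34) = 1 + max(1, -1) = 2
  height(2) = 1 + max(-1, 2) = 3
  height(46) = 1 + max(-1, -1) = 0
  height(49) = 1 + max(0, -1) = 1
  height(39) = 1 + max(3, 1) = 4
Height = 4
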